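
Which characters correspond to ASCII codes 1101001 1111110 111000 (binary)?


Codes (binary): 1101001 1111110 111000
Per-code ASCII lookup:
  1101001 = 105  (range 97-122: lowercase, 105 - 97 = 8) → 'i'
  1111110 = 126  (special character) → '~'
  111000 = 56  (range 48-57: digits, 56 - 48 = 8) → '8'
= 'i~8'


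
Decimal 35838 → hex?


Divide by 16 repeatedly:
35838 ÷ 16 = 2239 remainder 14 (E)
2239 ÷ 16 = 139 remainder 15 (F)
139 ÷ 16 = 8 remainder 11 (B)
8 ÷ 16 = 0 remainder 8 (8)
Reading remainders bottom-up:
= 0x8BFE


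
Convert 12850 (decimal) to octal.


Divide by 8 repeatedly:
12850 ÷ 8 = 1606 remainder 2
1606 ÷ 8 = 200 remainder 6
200 ÷ 8 = 25 remainder 0
25 ÷ 8 = 3 remainder 1
3 ÷ 8 = 0 remainder 3
Reading remainders bottom-up:
= 0o31062


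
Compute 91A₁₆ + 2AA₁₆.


Align and add column by column (LSB to MSB, each column mod 16 with carry):
  091A
+ 02AA
  ----
  col 0: A(10) + A(10) + 0 (carry in) = 20 → 4(4), carry out 1
  col 1: 1(1) + A(10) + 1 (carry in) = 12 → C(12), carry out 0
  col 2: 9(9) + 2(2) + 0 (carry in) = 11 → B(11), carry out 0
  col 3: 0(0) + 0(0) + 0 (carry in) = 0 → 0(0), carry out 0
Reading digits MSB→LSB: 0BC4
Strip leading zeros: BC4
= 0xBC4


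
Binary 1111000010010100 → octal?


Group into 3-bit groups: 001111000010010100
  001 = 1
  111 = 7
  000 = 0
  010 = 2
  010 = 2
  100 = 4
= 0o170224


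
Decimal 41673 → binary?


Divide by 2 repeatedly:
41673 ÷ 2 = 20836 remainder 1
20836 ÷ 2 = 10418 remainder 0
10418 ÷ 2 = 5209 remainder 0
5209 ÷ 2 = 2604 remainder 1
2604 ÷ 2 = 1302 remainder 0
1302 ÷ 2 = 651 remainder 0
651 ÷ 2 = 325 remainder 1
325 ÷ 2 = 162 remainder 1
162 ÷ 2 = 81 remainder 0
81 ÷ 2 = 40 remainder 1
40 ÷ 2 = 20 remainder 0
20 ÷ 2 = 10 remainder 0
10 ÷ 2 = 5 remainder 0
5 ÷ 2 = 2 remainder 1
2 ÷ 2 = 1 remainder 0
1 ÷ 2 = 0 remainder 1
Reading remainders bottom-up:
= 1010001011001001


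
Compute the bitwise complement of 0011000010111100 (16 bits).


Original: 0011000010111100
Invert all bits:
  bit 0: 0 → 1
  bit 1: 0 → 1
  bit 2: 1 → 0
  bit 3: 1 → 0
  bit 4: 0 → 1
  bit 5: 0 → 1
  bit 6: 0 → 1
  bit 7: 0 → 1
  bit 8: 1 → 0
  bit 9: 0 → 1
  bit 10: 1 → 0
  bit 11: 1 → 0
  bit 12: 1 → 0
  bit 13: 1 → 0
  bit 14: 0 → 1
  bit 15: 0 → 1
= 1100111101000011


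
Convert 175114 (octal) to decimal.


Positional values:
Position 0: 4 × 8^0 = 4
Position 1: 1 × 8^1 = 8
Position 2: 1 × 8^2 = 64
Position 3: 5 × 8^3 = 2560
Position 4: 7 × 8^4 = 28672
Position 5: 1 × 8^5 = 32768
Sum = 4 + 8 + 64 + 2560 + 28672 + 32768
= 64076


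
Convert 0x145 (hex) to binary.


Each hex digit → 4 binary bits:
  1 = 0001
  4 = 0100
  5 = 0101
Concatenate: 0001 0100 0101
= 000101000101


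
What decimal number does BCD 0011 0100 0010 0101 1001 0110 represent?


Each 4-bit group → digit:
  0011 → 3
  0100 → 4
  0010 → 2
  0101 → 5
  1001 → 9
  0110 → 6
= 342596


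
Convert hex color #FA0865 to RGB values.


Hex: #FA0865
R = FA₁₆ = 250
G = 08₁₆ = 8
B = 65₁₆ = 101
= RGB(250, 8, 101)


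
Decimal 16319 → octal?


Divide by 8 repeatedly:
16319 ÷ 8 = 2039 remainder 7
2039 ÷ 8 = 254 remainder 7
254 ÷ 8 = 31 remainder 6
31 ÷ 8 = 3 remainder 7
3 ÷ 8 = 0 remainder 3
Reading remainders bottom-up:
= 0o37677


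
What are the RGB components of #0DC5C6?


Hex: #0DC5C6
R = 0D₁₆ = 13
G = C5₁₆ = 197
B = C6₁₆ = 198
= RGB(13, 197, 198)


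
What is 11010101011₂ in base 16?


Group into 4-bit nibbles: 011010101011
  0110 = 6
  1010 = A
  1011 = B
= 0x6AB


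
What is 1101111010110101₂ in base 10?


Positional values:
Bit 0: 1 × 2^0 = 1
Bit 2: 1 × 2^2 = 4
Bit 4: 1 × 2^4 = 16
Bit 5: 1 × 2^5 = 32
Bit 7: 1 × 2^7 = 128
Bit 9: 1 × 2^9 = 512
Bit 10: 1 × 2^10 = 1024
Bit 11: 1 × 2^11 = 2048
Bit 12: 1 × 2^12 = 4096
Bit 14: 1 × 2^14 = 16384
Bit 15: 1 × 2^15 = 32768
Sum = 1 + 4 + 16 + 32 + 128 + 512 + 1024 + 2048 + 4096 + 16384 + 32768
= 57013


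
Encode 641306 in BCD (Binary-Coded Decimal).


Each digit → 4-bit binary:
  6 → 0110
  4 → 0100
  1 → 0001
  3 → 0011
  0 → 0000
  6 → 0110
= 0110 0100 0001 0011 0000 0110


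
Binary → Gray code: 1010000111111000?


Binary: 1010000111111000
Gray code: G = B XOR (B >> 1)
B >> 1 = 0101000011111100
1010000111111000 XOR 0101000011111100:
  1 XOR 0 = 1
  0 XOR 1 = 1
  1 XOR 0 = 1
  0 XOR 1 = 1
  0 XOR 0 = 0
  0 XOR 0 = 0
  0 XOR 0 = 0
  1 XOR 0 = 1
  1 XOR 1 = 0
  1 XOR 1 = 0
  1 XOR 1 = 0
  1 XOR 1 = 0
  1 XOR 1 = 0
  0 XOR 1 = 1
  0 XOR 0 = 0
  0 XOR 0 = 0
= 1111000100000100


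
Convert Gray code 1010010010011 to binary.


Gray code: 1010010010011
MSB stays the same: 1
Each subsequent bit = prev_binary XOR current_gray:
  B[1] = 1 XOR 0 = 1
  B[2] = 1 XOR 1 = 0
  B[3] = 0 XOR 0 = 0
  B[4] = 0 XOR 0 = 0
  B[5] = 0 XOR 1 = 1
  B[6] = 1 XOR 0 = 1
  B[7] = 1 XOR 0 = 1
  B[8] = 1 XOR 1 = 0
  B[9] = 0 XOR 0 = 0
  B[10] = 0 XOR 0 = 0
  B[11] = 0 XOR 1 = 1
  B[12] = 1 XOR 1 = 0
= 1100011100010 (6370 decimal)


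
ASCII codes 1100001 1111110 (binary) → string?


Codes (binary): 1100001 1111110
Per-code ASCII lookup:
  1100001 = 97  (range 97-122: lowercase, 97 - 97 = 0) → 'a'
  1111110 = 126  (special character) → '~'
= 'a~'


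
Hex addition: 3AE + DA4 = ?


Align and add column by column (LSB to MSB, each column mod 16 with carry):
  03AE
+ 0DA4
  ----
  col 0: E(14) + 4(4) + 0 (carry in) = 18 → 2(2), carry out 1
  col 1: A(10) + A(10) + 1 (carry in) = 21 → 5(5), carry out 1
  col 2: 3(3) + D(13) + 1 (carry in) = 17 → 1(1), carry out 1
  col 3: 0(0) + 0(0) + 1 (carry in) = 1 → 1(1), carry out 0
Reading digits MSB→LSB: 1152
Strip leading zeros: 1152
= 0x1152


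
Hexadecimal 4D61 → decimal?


Positional values:
Position 0: 1 × 16^0 = 1 × 1 = 1
Position 1: 6 × 16^1 = 6 × 16 = 96
Position 2: D × 16^2 = 13 × 256 = 3328
Position 3: 4 × 16^3 = 4 × 4096 = 16384
Sum = 1 + 96 + 3328 + 16384
= 19809


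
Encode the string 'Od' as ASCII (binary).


String: 'Od'  (2 characters)
Per-character ASCII lookup:
  'O': uppercase starts at 65: 'O' = 65 + 14 = 79 → 1001111
  'd': lowercase starts at 97: 'd' = 97 + 3 = 100 → 1100100
= 1001111 1100100


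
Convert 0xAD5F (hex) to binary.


Each hex digit → 4 binary bits:
  A = 1010
  D = 1101
  5 = 0101
  F = 1111
Concatenate: 1010 1101 0101 1111
= 1010110101011111


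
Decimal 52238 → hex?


Divide by 16 repeatedly:
52238 ÷ 16 = 3264 remainder 14 (E)
3264 ÷ 16 = 204 remainder 0 (0)
204 ÷ 16 = 12 remainder 12 (C)
12 ÷ 16 = 0 remainder 12 (C)
Reading remainders bottom-up:
= 0xCC0E


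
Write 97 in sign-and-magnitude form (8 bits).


Sign bit: 0 (positive)
Magnitude: 97 = 1100001
= 01100001


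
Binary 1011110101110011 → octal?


Group into 3-bit groups: 001011110101110011
  001 = 1
  011 = 3
  110 = 6
  101 = 5
  110 = 6
  011 = 3
= 0o136563


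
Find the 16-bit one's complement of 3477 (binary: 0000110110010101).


Original: 0000110110010101
Invert all bits:
  bit 0: 0 → 1
  bit 1: 0 → 1
  bit 2: 0 → 1
  bit 3: 0 → 1
  bit 4: 1 → 0
  bit 5: 1 → 0
  bit 6: 0 → 1
  bit 7: 1 → 0
  bit 8: 1 → 0
  bit 9: 0 → 1
  bit 10: 0 → 1
  bit 11: 1 → 0
  bit 12: 0 → 1
  bit 13: 1 → 0
  bit 14: 0 → 1
  bit 15: 1 → 0
= 1111001001101010


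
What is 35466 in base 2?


Divide by 2 repeatedly:
35466 ÷ 2 = 17733 remainder 0
17733 ÷ 2 = 8866 remainder 1
8866 ÷ 2 = 4433 remainder 0
4433 ÷ 2 = 2216 remainder 1
2216 ÷ 2 = 1108 remainder 0
1108 ÷ 2 = 554 remainder 0
554 ÷ 2 = 277 remainder 0
277 ÷ 2 = 138 remainder 1
138 ÷ 2 = 69 remainder 0
69 ÷ 2 = 34 remainder 1
34 ÷ 2 = 17 remainder 0
17 ÷ 2 = 8 remainder 1
8 ÷ 2 = 4 remainder 0
4 ÷ 2 = 2 remainder 0
2 ÷ 2 = 1 remainder 0
1 ÷ 2 = 0 remainder 1
Reading remainders bottom-up:
= 1000101010001010


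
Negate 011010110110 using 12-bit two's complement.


Original: 011010110110
Step 1 - Invert all bits: 100101001001
Step 2 - Add 1: 100101001001 + 1
= 100101001010 (represents -1718)


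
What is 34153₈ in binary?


Each octal digit → 3 binary bits:
  3 = 011
  4 = 100
  1 = 001
  5 = 101
  3 = 011
Concatenate: 011 100 001 101 011
= 011100001101011


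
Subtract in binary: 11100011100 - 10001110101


Align and subtract column by column (LSB to MSB, borrowing when needed):
  11100011100
- 10001110101
  -----------
  col 0: (0 - 0 borrow-in) - 1 → borrow from next column: (0+2) - 1 = 1, borrow out 1
  col 1: (0 - 1 borrow-in) - 0 → borrow from next column: (-1+2) - 0 = 1, borrow out 1
  col 2: (1 - 1 borrow-in) - 1 → borrow from next column: (0+2) - 1 = 1, borrow out 1
  col 3: (1 - 1 borrow-in) - 0 → 0 - 0 = 0, borrow out 0
  col 4: (1 - 0 borrow-in) - 1 → 1 - 1 = 0, borrow out 0
  col 5: (0 - 0 borrow-in) - 1 → borrow from next column: (0+2) - 1 = 1, borrow out 1
  col 6: (0 - 1 borrow-in) - 1 → borrow from next column: (-1+2) - 1 = 0, borrow out 1
  col 7: (0 - 1 borrow-in) - 0 → borrow from next column: (-1+2) - 0 = 1, borrow out 1
  col 8: (1 - 1 borrow-in) - 0 → 0 - 0 = 0, borrow out 0
  col 9: (1 - 0 borrow-in) - 0 → 1 - 0 = 1, borrow out 0
  col 10: (1 - 0 borrow-in) - 1 → 1 - 1 = 0, borrow out 0
Reading bits MSB→LSB: 01010100111
Strip leading zeros: 1010100111
= 1010100111


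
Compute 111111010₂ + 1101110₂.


Align and add column by column (LSB to MSB, carry propagating):
  0111111010
+ 0001101110
  ----------
  col 0: 0 + 0 + 0 (carry in) = 0 → bit 0, carry out 0
  col 1: 1 + 1 + 0 (carry in) = 2 → bit 0, carry out 1
  col 2: 0 + 1 + 1 (carry in) = 2 → bit 0, carry out 1
  col 3: 1 + 1 + 1 (carry in) = 3 → bit 1, carry out 1
  col 4: 1 + 0 + 1 (carry in) = 2 → bit 0, carry out 1
  col 5: 1 + 1 + 1 (carry in) = 3 → bit 1, carry out 1
  col 6: 1 + 1 + 1 (carry in) = 3 → bit 1, carry out 1
  col 7: 1 + 0 + 1 (carry in) = 2 → bit 0, carry out 1
  col 8: 1 + 0 + 1 (carry in) = 2 → bit 0, carry out 1
  col 9: 0 + 0 + 1 (carry in) = 1 → bit 1, carry out 0
Reading bits MSB→LSB: 1001101000
Strip leading zeros: 1001101000
= 1001101000


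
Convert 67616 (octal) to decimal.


Positional values:
Position 0: 6 × 8^0 = 6
Position 1: 1 × 8^1 = 8
Position 2: 6 × 8^2 = 384
Position 3: 7 × 8^3 = 3584
Position 4: 6 × 8^4 = 24576
Sum = 6 + 8 + 384 + 3584 + 24576
= 28558


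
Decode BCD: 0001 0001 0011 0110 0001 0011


Each 4-bit group → digit:
  0001 → 1
  0001 → 1
  0011 → 3
  0110 → 6
  0001 → 1
  0011 → 3
= 113613


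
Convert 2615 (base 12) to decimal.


Positional values (base 12):
  5 × 12^0 = 5 × 1 = 5
  1 × 12^1 = 1 × 12 = 12
  6 × 12^2 = 6 × 144 = 864
  2 × 12^3 = 2 × 1728 = 3456
Sum = 5 + 12 + 864 + 3456
= 4337


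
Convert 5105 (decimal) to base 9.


Divide by 9 repeatedly:
5105 ÷ 9 = 567 remainder 2
567 ÷ 9 = 63 remainder 0
63 ÷ 9 = 7 remainder 0
7 ÷ 9 = 0 remainder 7
Reading remainders bottom-up:
= 7002


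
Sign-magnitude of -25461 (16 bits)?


Sign bit: 1 (negative)
Magnitude: 25461 = 110001101110101
= 1110001101110101


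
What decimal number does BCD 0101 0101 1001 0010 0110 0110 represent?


Each 4-bit group → digit:
  0101 → 5
  0101 → 5
  1001 → 9
  0010 → 2
  0110 → 6
  0110 → 6
= 559266


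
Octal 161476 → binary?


Each octal digit → 3 binary bits:
  1 = 001
  6 = 110
  1 = 001
  4 = 100
  7 = 111
  6 = 110
Concatenate: 001 110 001 100 111 110
= 001110001100111110


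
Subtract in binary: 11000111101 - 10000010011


Align and subtract column by column (LSB to MSB, borrowing when needed):
  11000111101
- 10000010011
  -----------
  col 0: (1 - 0 borrow-in) - 1 → 1 - 1 = 0, borrow out 0
  col 1: (0 - 0 borrow-in) - 1 → borrow from next column: (0+2) - 1 = 1, borrow out 1
  col 2: (1 - 1 borrow-in) - 0 → 0 - 0 = 0, borrow out 0
  col 3: (1 - 0 borrow-in) - 0 → 1 - 0 = 1, borrow out 0
  col 4: (1 - 0 borrow-in) - 1 → 1 - 1 = 0, borrow out 0
  col 5: (1 - 0 borrow-in) - 0 → 1 - 0 = 1, borrow out 0
  col 6: (0 - 0 borrow-in) - 0 → 0 - 0 = 0, borrow out 0
  col 7: (0 - 0 borrow-in) - 0 → 0 - 0 = 0, borrow out 0
  col 8: (0 - 0 borrow-in) - 0 → 0 - 0 = 0, borrow out 0
  col 9: (1 - 0 borrow-in) - 0 → 1 - 0 = 1, borrow out 0
  col 10: (1 - 0 borrow-in) - 1 → 1 - 1 = 0, borrow out 0
Reading bits MSB→LSB: 01000101010
Strip leading zeros: 1000101010
= 1000101010


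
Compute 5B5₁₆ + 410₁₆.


Align and add column by column (LSB to MSB, each column mod 16 with carry):
  05B5
+ 0410
  ----
  col 0: 5(5) + 0(0) + 0 (carry in) = 5 → 5(5), carry out 0
  col 1: B(11) + 1(1) + 0 (carry in) = 12 → C(12), carry out 0
  col 2: 5(5) + 4(4) + 0 (carry in) = 9 → 9(9), carry out 0
  col 3: 0(0) + 0(0) + 0 (carry in) = 0 → 0(0), carry out 0
Reading digits MSB→LSB: 09C5
Strip leading zeros: 9C5
= 0x9C5


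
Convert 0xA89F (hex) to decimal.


Positional values:
Position 0: F × 16^0 = 15 × 1 = 15
Position 1: 9 × 16^1 = 9 × 16 = 144
Position 2: 8 × 16^2 = 8 × 256 = 2048
Position 3: A × 16^3 = 10 × 4096 = 40960
Sum = 15 + 144 + 2048 + 40960
= 43167


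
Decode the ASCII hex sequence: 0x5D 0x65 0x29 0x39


Codes (hex): 0x5D 0x65 0x29 0x39
Per-code ASCII lookup:
  0x5D = 93  (special character) → ']'
  0x65 = 101  (range 97-122: lowercase, 101 - 97 = 4) → 'e'
  0x29 = 41  (special character) → ')'
  0x39 = 57  (range 48-57: digits, 57 - 48 = 9) → '9'
= ']e)9'


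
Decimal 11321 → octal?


Divide by 8 repeatedly:
11321 ÷ 8 = 1415 remainder 1
1415 ÷ 8 = 176 remainder 7
176 ÷ 8 = 22 remainder 0
22 ÷ 8 = 2 remainder 6
2 ÷ 8 = 0 remainder 2
Reading remainders bottom-up:
= 0o26071


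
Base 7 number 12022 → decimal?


Positional values (base 7):
  2 × 7^0 = 2 × 1 = 2
  2 × 7^1 = 2 × 7 = 14
  0 × 7^2 = 0 × 49 = 0
  2 × 7^3 = 2 × 343 = 686
  1 × 7^4 = 1 × 2401 = 2401
Sum = 2 + 14 + 0 + 686 + 2401
= 3103


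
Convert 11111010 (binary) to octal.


Group into 3-bit groups: 011111010
  011 = 3
  111 = 7
  010 = 2
= 0o372


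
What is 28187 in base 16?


Divide by 16 repeatedly:
28187 ÷ 16 = 1761 remainder 11 (B)
1761 ÷ 16 = 110 remainder 1 (1)
110 ÷ 16 = 6 remainder 14 (E)
6 ÷ 16 = 0 remainder 6 (6)
Reading remainders bottom-up:
= 0x6E1B


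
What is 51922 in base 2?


Divide by 2 repeatedly:
51922 ÷ 2 = 25961 remainder 0
25961 ÷ 2 = 12980 remainder 1
12980 ÷ 2 = 6490 remainder 0
6490 ÷ 2 = 3245 remainder 0
3245 ÷ 2 = 1622 remainder 1
1622 ÷ 2 = 811 remainder 0
811 ÷ 2 = 405 remainder 1
405 ÷ 2 = 202 remainder 1
202 ÷ 2 = 101 remainder 0
101 ÷ 2 = 50 remainder 1
50 ÷ 2 = 25 remainder 0
25 ÷ 2 = 12 remainder 1
12 ÷ 2 = 6 remainder 0
6 ÷ 2 = 3 remainder 0
3 ÷ 2 = 1 remainder 1
1 ÷ 2 = 0 remainder 1
Reading remainders bottom-up:
= 1100101011010010


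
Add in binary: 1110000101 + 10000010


Align and add column by column (LSB to MSB, carry propagating):
  01110000101
+ 00010000010
  -----------
  col 0: 1 + 0 + 0 (carry in) = 1 → bit 1, carry out 0
  col 1: 0 + 1 + 0 (carry in) = 1 → bit 1, carry out 0
  col 2: 1 + 0 + 0 (carry in) = 1 → bit 1, carry out 0
  col 3: 0 + 0 + 0 (carry in) = 0 → bit 0, carry out 0
  col 4: 0 + 0 + 0 (carry in) = 0 → bit 0, carry out 0
  col 5: 0 + 0 + 0 (carry in) = 0 → bit 0, carry out 0
  col 6: 0 + 0 + 0 (carry in) = 0 → bit 0, carry out 0
  col 7: 1 + 1 + 0 (carry in) = 2 → bit 0, carry out 1
  col 8: 1 + 0 + 1 (carry in) = 2 → bit 0, carry out 1
  col 9: 1 + 0 + 1 (carry in) = 2 → bit 0, carry out 1
  col 10: 0 + 0 + 1 (carry in) = 1 → bit 1, carry out 0
Reading bits MSB→LSB: 10000000111
Strip leading zeros: 10000000111
= 10000000111


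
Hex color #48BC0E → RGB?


Hex: #48BC0E
R = 48₁₆ = 72
G = BC₁₆ = 188
B = 0E₁₆ = 14
= RGB(72, 188, 14)


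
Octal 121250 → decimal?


Positional values:
Position 0: 0 × 8^0 = 0
Position 1: 5 × 8^1 = 40
Position 2: 2 × 8^2 = 128
Position 3: 1 × 8^3 = 512
Position 4: 2 × 8^4 = 8192
Position 5: 1 × 8^5 = 32768
Sum = 0 + 40 + 128 + 512 + 8192 + 32768
= 41640


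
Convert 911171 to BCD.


Each digit → 4-bit binary:
  9 → 1001
  1 → 0001
  1 → 0001
  1 → 0001
  7 → 0111
  1 → 0001
= 1001 0001 0001 0001 0111 0001


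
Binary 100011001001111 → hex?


Group into 4-bit nibbles: 0100011001001111
  0100 = 4
  0110 = 6
  0100 = 4
  1111 = F
= 0x464F


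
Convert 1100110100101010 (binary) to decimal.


Positional values:
Bit 1: 1 × 2^1 = 2
Bit 3: 1 × 2^3 = 8
Bit 5: 1 × 2^5 = 32
Bit 8: 1 × 2^8 = 256
Bit 10: 1 × 2^10 = 1024
Bit 11: 1 × 2^11 = 2048
Bit 14: 1 × 2^14 = 16384
Bit 15: 1 × 2^15 = 32768
Sum = 2 + 8 + 32 + 256 + 1024 + 2048 + 16384 + 32768
= 52522


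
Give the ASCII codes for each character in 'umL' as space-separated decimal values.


String: 'umL'  (3 characters)
Per-character ASCII lookup:
  'u': lowercase starts at 97: 'u' = 97 + 20 = 117
  'm': lowercase starts at 97: 'm' = 97 + 12 = 109
  'L': uppercase starts at 65: 'L' = 65 + 11 = 76
= 117 109 76


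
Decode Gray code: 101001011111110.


Gray code: 101001011111110
MSB stays the same: 1
Each subsequent bit = prev_binary XOR current_gray:
  B[1] = 1 XOR 0 = 1
  B[2] = 1 XOR 1 = 0
  B[3] = 0 XOR 0 = 0
  B[4] = 0 XOR 0 = 0
  B[5] = 0 XOR 1 = 1
  B[6] = 1 XOR 0 = 1
  B[7] = 1 XOR 1 = 0
  B[8] = 0 XOR 1 = 1
  B[9] = 1 XOR 1 = 0
  B[10] = 0 XOR 1 = 1
  B[11] = 1 XOR 1 = 0
  B[12] = 0 XOR 1 = 1
  B[13] = 1 XOR 1 = 0
  B[14] = 0 XOR 0 = 0
= 110001101010100 (25428 decimal)


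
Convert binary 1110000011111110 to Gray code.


Binary: 1110000011111110
Gray code: G = B XOR (B >> 1)
B >> 1 = 0111000001111111
1110000011111110 XOR 0111000001111111:
  1 XOR 0 = 1
  1 XOR 1 = 0
  1 XOR 1 = 0
  0 XOR 1 = 1
  0 XOR 0 = 0
  0 XOR 0 = 0
  0 XOR 0 = 0
  0 XOR 0 = 0
  1 XOR 0 = 1
  1 XOR 1 = 0
  1 XOR 1 = 0
  1 XOR 1 = 0
  1 XOR 1 = 0
  1 XOR 1 = 0
  1 XOR 1 = 0
  0 XOR 1 = 1
= 1001000010000001


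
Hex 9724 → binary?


Each hex digit → 4 binary bits:
  9 = 1001
  7 = 0111
  2 = 0010
  4 = 0100
Concatenate: 1001 0111 0010 0100
= 1001011100100100


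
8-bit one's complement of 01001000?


Original: 01001000
Invert all bits:
  bit 0: 0 → 1
  bit 1: 1 → 0
  bit 2: 0 → 1
  bit 3: 0 → 1
  bit 4: 1 → 0
  bit 5: 0 → 1
  bit 6: 0 → 1
  bit 7: 0 → 1
= 10110111


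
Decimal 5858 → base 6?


Divide by 6 repeatedly:
5858 ÷ 6 = 976 remainder 2
976 ÷ 6 = 162 remainder 4
162 ÷ 6 = 27 remainder 0
27 ÷ 6 = 4 remainder 3
4 ÷ 6 = 0 remainder 4
Reading remainders bottom-up:
= 43042


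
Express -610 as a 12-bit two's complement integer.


Original: 001001100010
Step 1 - Invert all bits: 110110011101
Step 2 - Add 1: 110110011101 + 1
= 110110011110 (represents -610)


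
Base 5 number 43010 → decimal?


Positional values (base 5):
  0 × 5^0 = 0 × 1 = 0
  1 × 5^1 = 1 × 5 = 5
  0 × 5^2 = 0 × 25 = 0
  3 × 5^3 = 3 × 125 = 375
  4 × 5^4 = 4 × 625 = 2500
Sum = 0 + 5 + 0 + 375 + 2500
= 2880


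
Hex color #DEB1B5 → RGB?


Hex: #DEB1B5
R = DE₁₆ = 222
G = B1₁₆ = 177
B = B5₁₆ = 181
= RGB(222, 177, 181)


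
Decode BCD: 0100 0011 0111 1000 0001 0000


Each 4-bit group → digit:
  0100 → 4
  0011 → 3
  0111 → 7
  1000 → 8
  0001 → 1
  0000 → 0
= 437810


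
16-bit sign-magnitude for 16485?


Sign bit: 0 (positive)
Magnitude: 16485 = 100000001100101
= 0100000001100101


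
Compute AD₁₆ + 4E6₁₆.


Align and add column by column (LSB to MSB, each column mod 16 with carry):
  00AD
+ 04E6
  ----
  col 0: D(13) + 6(6) + 0 (carry in) = 19 → 3(3), carry out 1
  col 1: A(10) + E(14) + 1 (carry in) = 25 → 9(9), carry out 1
  col 2: 0(0) + 4(4) + 1 (carry in) = 5 → 5(5), carry out 0
  col 3: 0(0) + 0(0) + 0 (carry in) = 0 → 0(0), carry out 0
Reading digits MSB→LSB: 0593
Strip leading zeros: 593
= 0x593


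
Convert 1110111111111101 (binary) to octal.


Group into 3-bit groups: 001110111111111101
  001 = 1
  110 = 6
  111 = 7
  111 = 7
  111 = 7
  101 = 5
= 0o167775


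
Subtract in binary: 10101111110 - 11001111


Align and subtract column by column (LSB to MSB, borrowing when needed):
  10101111110
- 00011001111
  -----------
  col 0: (0 - 0 borrow-in) - 1 → borrow from next column: (0+2) - 1 = 1, borrow out 1
  col 1: (1 - 1 borrow-in) - 1 → borrow from next column: (0+2) - 1 = 1, borrow out 1
  col 2: (1 - 1 borrow-in) - 1 → borrow from next column: (0+2) - 1 = 1, borrow out 1
  col 3: (1 - 1 borrow-in) - 1 → borrow from next column: (0+2) - 1 = 1, borrow out 1
  col 4: (1 - 1 borrow-in) - 0 → 0 - 0 = 0, borrow out 0
  col 5: (1 - 0 borrow-in) - 0 → 1 - 0 = 1, borrow out 0
  col 6: (1 - 0 borrow-in) - 1 → 1 - 1 = 0, borrow out 0
  col 7: (0 - 0 borrow-in) - 1 → borrow from next column: (0+2) - 1 = 1, borrow out 1
  col 8: (1 - 1 borrow-in) - 0 → 0 - 0 = 0, borrow out 0
  col 9: (0 - 0 borrow-in) - 0 → 0 - 0 = 0, borrow out 0
  col 10: (1 - 0 borrow-in) - 0 → 1 - 0 = 1, borrow out 0
Reading bits MSB→LSB: 10010101111
Strip leading zeros: 10010101111
= 10010101111


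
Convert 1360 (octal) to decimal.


Positional values:
Position 0: 0 × 8^0 = 0
Position 1: 6 × 8^1 = 48
Position 2: 3 × 8^2 = 192
Position 3: 1 × 8^3 = 512
Sum = 0 + 48 + 192 + 512
= 752


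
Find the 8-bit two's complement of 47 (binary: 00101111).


Original: 00101111
Step 1 - Invert all bits: 11010000
Step 2 - Add 1: 11010000 + 1
= 11010001 (represents -47)


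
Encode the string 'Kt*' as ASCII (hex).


String: 'Kt*'  (3 characters)
Per-character ASCII lookup:
  'K': uppercase starts at 65: 'K' = 65 + 10 = 75 → 0x4B
  't': lowercase starts at 97: 't' = 97 + 19 = 116 → 0x74
  '*': special character: '*' = 42 → 0x2A
= 0x4B 0x74 0x2A


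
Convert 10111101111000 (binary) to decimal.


Positional values:
Bit 3: 1 × 2^3 = 8
Bit 4: 1 × 2^4 = 16
Bit 5: 1 × 2^5 = 32
Bit 6: 1 × 2^6 = 64
Bit 8: 1 × 2^8 = 256
Bit 9: 1 × 2^9 = 512
Bit 10: 1 × 2^10 = 1024
Bit 11: 1 × 2^11 = 2048
Bit 13: 1 × 2^13 = 8192
Sum = 8 + 16 + 32 + 64 + 256 + 512 + 1024 + 2048 + 8192
= 12152


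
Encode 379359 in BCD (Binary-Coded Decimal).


Each digit → 4-bit binary:
  3 → 0011
  7 → 0111
  9 → 1001
  3 → 0011
  5 → 0101
  9 → 1001
= 0011 0111 1001 0011 0101 1001


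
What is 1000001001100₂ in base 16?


Group into 4-bit nibbles: 0001000001001100
  0001 = 1
  0000 = 0
  0100 = 4
  1100 = C
= 0x104C


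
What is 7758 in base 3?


Divide by 3 repeatedly:
7758 ÷ 3 = 2586 remainder 0
2586 ÷ 3 = 862 remainder 0
862 ÷ 3 = 287 remainder 1
287 ÷ 3 = 95 remainder 2
95 ÷ 3 = 31 remainder 2
31 ÷ 3 = 10 remainder 1
10 ÷ 3 = 3 remainder 1
3 ÷ 3 = 1 remainder 0
1 ÷ 3 = 0 remainder 1
Reading remainders bottom-up:
= 101122100


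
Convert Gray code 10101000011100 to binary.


Gray code: 10101000011100
MSB stays the same: 1
Each subsequent bit = prev_binary XOR current_gray:
  B[1] = 1 XOR 0 = 1
  B[2] = 1 XOR 1 = 0
  B[3] = 0 XOR 0 = 0
  B[4] = 0 XOR 1 = 1
  B[5] = 1 XOR 0 = 1
  B[6] = 1 XOR 0 = 1
  B[7] = 1 XOR 0 = 1
  B[8] = 1 XOR 0 = 1
  B[9] = 1 XOR 1 = 0
  B[10] = 0 XOR 1 = 1
  B[11] = 1 XOR 1 = 0
  B[12] = 0 XOR 0 = 0
  B[13] = 0 XOR 0 = 0
= 11001111101000 (13288 decimal)


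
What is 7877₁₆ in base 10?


Positional values:
Position 0: 7 × 16^0 = 7 × 1 = 7
Position 1: 7 × 16^1 = 7 × 16 = 112
Position 2: 8 × 16^2 = 8 × 256 = 2048
Position 3: 7 × 16^3 = 7 × 4096 = 28672
Sum = 7 + 112 + 2048 + 28672
= 30839


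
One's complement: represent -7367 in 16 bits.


Original: 0001110011000111
Invert all bits:
  bit 0: 0 → 1
  bit 1: 0 → 1
  bit 2: 0 → 1
  bit 3: 1 → 0
  bit 4: 1 → 0
  bit 5: 1 → 0
  bit 6: 0 → 1
  bit 7: 0 → 1
  bit 8: 1 → 0
  bit 9: 1 → 0
  bit 10: 0 → 1
  bit 11: 0 → 1
  bit 12: 0 → 1
  bit 13: 1 → 0
  bit 14: 1 → 0
  bit 15: 1 → 0
= 1110001100111000


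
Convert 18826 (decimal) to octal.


Divide by 8 repeatedly:
18826 ÷ 8 = 2353 remainder 2
2353 ÷ 8 = 294 remainder 1
294 ÷ 8 = 36 remainder 6
36 ÷ 8 = 4 remainder 4
4 ÷ 8 = 0 remainder 4
Reading remainders bottom-up:
= 0o44612


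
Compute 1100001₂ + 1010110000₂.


Align and add column by column (LSB to MSB, carry propagating):
  00001100001
+ 01010110000
  -----------
  col 0: 1 + 0 + 0 (carry in) = 1 → bit 1, carry out 0
  col 1: 0 + 0 + 0 (carry in) = 0 → bit 0, carry out 0
  col 2: 0 + 0 + 0 (carry in) = 0 → bit 0, carry out 0
  col 3: 0 + 0 + 0 (carry in) = 0 → bit 0, carry out 0
  col 4: 0 + 1 + 0 (carry in) = 1 → bit 1, carry out 0
  col 5: 1 + 1 + 0 (carry in) = 2 → bit 0, carry out 1
  col 6: 1 + 0 + 1 (carry in) = 2 → bit 0, carry out 1
  col 7: 0 + 1 + 1 (carry in) = 2 → bit 0, carry out 1
  col 8: 0 + 0 + 1 (carry in) = 1 → bit 1, carry out 0
  col 9: 0 + 1 + 0 (carry in) = 1 → bit 1, carry out 0
  col 10: 0 + 0 + 0 (carry in) = 0 → bit 0, carry out 0
Reading bits MSB→LSB: 01100010001
Strip leading zeros: 1100010001
= 1100010001


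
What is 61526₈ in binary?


Each octal digit → 3 binary bits:
  6 = 110
  1 = 001
  5 = 101
  2 = 010
  6 = 110
Concatenate: 110 001 101 010 110
= 110001101010110


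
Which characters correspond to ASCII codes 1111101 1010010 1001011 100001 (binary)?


Codes (binary): 1111101 1010010 1001011 100001
Per-code ASCII lookup:
  1111101 = 125  (special character) → '}'
  1010010 = 82  (range 65-90: uppercase, 82 - 65 = 17) → 'R'
  1001011 = 75  (range 65-90: uppercase, 75 - 65 = 10) → 'K'
  100001 = 33  (special character) → '!'
= '}RK!'


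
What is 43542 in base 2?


Divide by 2 repeatedly:
43542 ÷ 2 = 21771 remainder 0
21771 ÷ 2 = 10885 remainder 1
10885 ÷ 2 = 5442 remainder 1
5442 ÷ 2 = 2721 remainder 0
2721 ÷ 2 = 1360 remainder 1
1360 ÷ 2 = 680 remainder 0
680 ÷ 2 = 340 remainder 0
340 ÷ 2 = 170 remainder 0
170 ÷ 2 = 85 remainder 0
85 ÷ 2 = 42 remainder 1
42 ÷ 2 = 21 remainder 0
21 ÷ 2 = 10 remainder 1
10 ÷ 2 = 5 remainder 0
5 ÷ 2 = 2 remainder 1
2 ÷ 2 = 1 remainder 0
1 ÷ 2 = 0 remainder 1
Reading remainders bottom-up:
= 1010101000010110


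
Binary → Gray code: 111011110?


Binary: 111011110
Gray code: G = B XOR (B >> 1)
B >> 1 = 011101111
111011110 XOR 011101111:
  1 XOR 0 = 1
  1 XOR 1 = 0
  1 XOR 1 = 0
  0 XOR 1 = 1
  1 XOR 0 = 1
  1 XOR 1 = 0
  1 XOR 1 = 0
  1 XOR 1 = 0
  0 XOR 1 = 1
= 100110001


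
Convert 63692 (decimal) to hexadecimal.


Divide by 16 repeatedly:
63692 ÷ 16 = 3980 remainder 12 (C)
3980 ÷ 16 = 248 remainder 12 (C)
248 ÷ 16 = 15 remainder 8 (8)
15 ÷ 16 = 0 remainder 15 (F)
Reading remainders bottom-up:
= 0xF8CC


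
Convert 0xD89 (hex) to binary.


Each hex digit → 4 binary bits:
  D = 1101
  8 = 1000
  9 = 1001
Concatenate: 1101 1000 1001
= 110110001001


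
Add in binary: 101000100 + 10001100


Align and add column by column (LSB to MSB, carry propagating):
  0101000100
+ 0010001100
  ----------
  col 0: 0 + 0 + 0 (carry in) = 0 → bit 0, carry out 0
  col 1: 0 + 0 + 0 (carry in) = 0 → bit 0, carry out 0
  col 2: 1 + 1 + 0 (carry in) = 2 → bit 0, carry out 1
  col 3: 0 + 1 + 1 (carry in) = 2 → bit 0, carry out 1
  col 4: 0 + 0 + 1 (carry in) = 1 → bit 1, carry out 0
  col 5: 0 + 0 + 0 (carry in) = 0 → bit 0, carry out 0
  col 6: 1 + 0 + 0 (carry in) = 1 → bit 1, carry out 0
  col 7: 0 + 1 + 0 (carry in) = 1 → bit 1, carry out 0
  col 8: 1 + 0 + 0 (carry in) = 1 → bit 1, carry out 0
  col 9: 0 + 0 + 0 (carry in) = 0 → bit 0, carry out 0
Reading bits MSB→LSB: 0111010000
Strip leading zeros: 111010000
= 111010000


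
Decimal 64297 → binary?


Divide by 2 repeatedly:
64297 ÷ 2 = 32148 remainder 1
32148 ÷ 2 = 16074 remainder 0
16074 ÷ 2 = 8037 remainder 0
8037 ÷ 2 = 4018 remainder 1
4018 ÷ 2 = 2009 remainder 0
2009 ÷ 2 = 1004 remainder 1
1004 ÷ 2 = 502 remainder 0
502 ÷ 2 = 251 remainder 0
251 ÷ 2 = 125 remainder 1
125 ÷ 2 = 62 remainder 1
62 ÷ 2 = 31 remainder 0
31 ÷ 2 = 15 remainder 1
15 ÷ 2 = 7 remainder 1
7 ÷ 2 = 3 remainder 1
3 ÷ 2 = 1 remainder 1
1 ÷ 2 = 0 remainder 1
Reading remainders bottom-up:
= 1111101100101001


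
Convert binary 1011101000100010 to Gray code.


Binary: 1011101000100010
Gray code: G = B XOR (B >> 1)
B >> 1 = 0101110100010001
1011101000100010 XOR 0101110100010001:
  1 XOR 0 = 1
  0 XOR 1 = 1
  1 XOR 0 = 1
  1 XOR 1 = 0
  1 XOR 1 = 0
  0 XOR 1 = 1
  1 XOR 0 = 1
  0 XOR 1 = 1
  0 XOR 0 = 0
  0 XOR 0 = 0
  1 XOR 0 = 1
  0 XOR 1 = 1
  0 XOR 0 = 0
  0 XOR 0 = 0
  1 XOR 0 = 1
  0 XOR 1 = 1
= 1110011100110011


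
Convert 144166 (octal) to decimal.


Positional values:
Position 0: 6 × 8^0 = 6
Position 1: 6 × 8^1 = 48
Position 2: 1 × 8^2 = 64
Position 3: 4 × 8^3 = 2048
Position 4: 4 × 8^4 = 16384
Position 5: 1 × 8^5 = 32768
Sum = 6 + 48 + 64 + 2048 + 16384 + 32768
= 51318


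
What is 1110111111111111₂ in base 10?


Positional values:
Bit 0: 1 × 2^0 = 1
Bit 1: 1 × 2^1 = 2
Bit 2: 1 × 2^2 = 4
Bit 3: 1 × 2^3 = 8
Bit 4: 1 × 2^4 = 16
Bit 5: 1 × 2^5 = 32
Bit 6: 1 × 2^6 = 64
Bit 7: 1 × 2^7 = 128
Bit 8: 1 × 2^8 = 256
Bit 9: 1 × 2^9 = 512
Bit 10: 1 × 2^10 = 1024
Bit 11: 1 × 2^11 = 2048
Bit 13: 1 × 2^13 = 8192
Bit 14: 1 × 2^14 = 16384
Bit 15: 1 × 2^15 = 32768
Sum = 1 + 2 + 4 + 8 + 16 + 32 + 64 + 128 + 256 + 512 + 1024 + 2048 + 8192 + 16384 + 32768
= 61439


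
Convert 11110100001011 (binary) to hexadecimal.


Group into 4-bit nibbles: 0011110100001011
  0011 = 3
  1101 = D
  0000 = 0
  1011 = B
= 0x3D0B


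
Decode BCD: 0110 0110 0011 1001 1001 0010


Each 4-bit group → digit:
  0110 → 6
  0110 → 6
  0011 → 3
  1001 → 9
  1001 → 9
  0010 → 2
= 663992


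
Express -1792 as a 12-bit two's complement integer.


Original: 011100000000
Step 1 - Invert all bits: 100011111111
Step 2 - Add 1: 100011111111 + 1
= 100100000000 (represents -1792)


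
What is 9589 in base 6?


Divide by 6 repeatedly:
9589 ÷ 6 = 1598 remainder 1
1598 ÷ 6 = 266 remainder 2
266 ÷ 6 = 44 remainder 2
44 ÷ 6 = 7 remainder 2
7 ÷ 6 = 1 remainder 1
1 ÷ 6 = 0 remainder 1
Reading remainders bottom-up:
= 112221


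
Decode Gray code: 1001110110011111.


Gray code: 1001110110011111
MSB stays the same: 1
Each subsequent bit = prev_binary XOR current_gray:
  B[1] = 1 XOR 0 = 1
  B[2] = 1 XOR 0 = 1
  B[3] = 1 XOR 1 = 0
  B[4] = 0 XOR 1 = 1
  B[5] = 1 XOR 1 = 0
  B[6] = 0 XOR 0 = 0
  B[7] = 0 XOR 1 = 1
  B[8] = 1 XOR 1 = 0
  B[9] = 0 XOR 0 = 0
  B[10] = 0 XOR 0 = 0
  B[11] = 0 XOR 1 = 1
  B[12] = 1 XOR 1 = 0
  B[13] = 0 XOR 1 = 1
  B[14] = 1 XOR 1 = 0
  B[15] = 0 XOR 1 = 1
= 1110100100010101 (59669 decimal)


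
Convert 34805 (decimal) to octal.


Divide by 8 repeatedly:
34805 ÷ 8 = 4350 remainder 5
4350 ÷ 8 = 543 remainder 6
543 ÷ 8 = 67 remainder 7
67 ÷ 8 = 8 remainder 3
8 ÷ 8 = 1 remainder 0
1 ÷ 8 = 0 remainder 1
Reading remainders bottom-up:
= 0o103765


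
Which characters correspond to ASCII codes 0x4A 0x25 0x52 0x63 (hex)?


Codes (hex): 0x4A 0x25 0x52 0x63
Per-code ASCII lookup:
  0x4A = 74  (range 65-90: uppercase, 74 - 65 = 9) → 'J'
  0x25 = 37  (special character) → '%'
  0x52 = 82  (range 65-90: uppercase, 82 - 65 = 17) → 'R'
  0x63 = 99  (range 97-122: lowercase, 99 - 97 = 2) → 'c'
= 'J%Rc'


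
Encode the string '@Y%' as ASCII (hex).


String: '@Y%'  (3 characters)
Per-character ASCII lookup:
  '@': special character: '@' = 64 → 0x40
  'Y': uppercase starts at 65: 'Y' = 65 + 24 = 89 → 0x59
  '%': special character: '%' = 37 → 0x25
= 0x40 0x59 0x25


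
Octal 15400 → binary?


Each octal digit → 3 binary bits:
  1 = 001
  5 = 101
  4 = 100
  0 = 000
  0 = 000
Concatenate: 001 101 100 000 000
= 001101100000000


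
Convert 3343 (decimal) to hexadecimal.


Divide by 16 repeatedly:
3343 ÷ 16 = 208 remainder 15 (F)
208 ÷ 16 = 13 remainder 0 (0)
13 ÷ 16 = 0 remainder 13 (D)
Reading remainders bottom-up:
= 0xD0F


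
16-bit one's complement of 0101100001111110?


Original: 0101100001111110
Invert all bits:
  bit 0: 0 → 1
  bit 1: 1 → 0
  bit 2: 0 → 1
  bit 3: 1 → 0
  bit 4: 1 → 0
  bit 5: 0 → 1
  bit 6: 0 → 1
  bit 7: 0 → 1
  bit 8: 0 → 1
  bit 9: 1 → 0
  bit 10: 1 → 0
  bit 11: 1 → 0
  bit 12: 1 → 0
  bit 13: 1 → 0
  bit 14: 1 → 0
  bit 15: 0 → 1
= 1010011110000001


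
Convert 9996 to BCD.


Each digit → 4-bit binary:
  9 → 1001
  9 → 1001
  9 → 1001
  6 → 0110
= 1001 1001 1001 0110


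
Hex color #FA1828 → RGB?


Hex: #FA1828
R = FA₁₆ = 250
G = 18₁₆ = 24
B = 28₁₆ = 40
= RGB(250, 24, 40)


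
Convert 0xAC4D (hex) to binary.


Each hex digit → 4 binary bits:
  A = 1010
  C = 1100
  4 = 0100
  D = 1101
Concatenate: 1010 1100 0100 1101
= 1010110001001101


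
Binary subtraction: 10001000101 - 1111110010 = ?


Align and subtract column by column (LSB to MSB, borrowing when needed):
  10001000101
- 01111110010
  -----------
  col 0: (1 - 0 borrow-in) - 0 → 1 - 0 = 1, borrow out 0
  col 1: (0 - 0 borrow-in) - 1 → borrow from next column: (0+2) - 1 = 1, borrow out 1
  col 2: (1 - 1 borrow-in) - 0 → 0 - 0 = 0, borrow out 0
  col 3: (0 - 0 borrow-in) - 0 → 0 - 0 = 0, borrow out 0
  col 4: (0 - 0 borrow-in) - 1 → borrow from next column: (0+2) - 1 = 1, borrow out 1
  col 5: (0 - 1 borrow-in) - 1 → borrow from next column: (-1+2) - 1 = 0, borrow out 1
  col 6: (1 - 1 borrow-in) - 1 → borrow from next column: (0+2) - 1 = 1, borrow out 1
  col 7: (0 - 1 borrow-in) - 1 → borrow from next column: (-1+2) - 1 = 0, borrow out 1
  col 8: (0 - 1 borrow-in) - 1 → borrow from next column: (-1+2) - 1 = 0, borrow out 1
  col 9: (0 - 1 borrow-in) - 1 → borrow from next column: (-1+2) - 1 = 0, borrow out 1
  col 10: (1 - 1 borrow-in) - 0 → 0 - 0 = 0, borrow out 0
Reading bits MSB→LSB: 00001010011
Strip leading zeros: 1010011
= 1010011


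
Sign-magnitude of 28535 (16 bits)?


Sign bit: 0 (positive)
Magnitude: 28535 = 110111101110111
= 0110111101110111


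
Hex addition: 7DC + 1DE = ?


Align and add column by column (LSB to MSB, each column mod 16 with carry):
  07DC
+ 01DE
  ----
  col 0: C(12) + E(14) + 0 (carry in) = 26 → A(10), carry out 1
  col 1: D(13) + D(13) + 1 (carry in) = 27 → B(11), carry out 1
  col 2: 7(7) + 1(1) + 1 (carry in) = 9 → 9(9), carry out 0
  col 3: 0(0) + 0(0) + 0 (carry in) = 0 → 0(0), carry out 0
Reading digits MSB→LSB: 09BA
Strip leading zeros: 9BA
= 0x9BA


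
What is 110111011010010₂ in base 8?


Group into 3-bit groups: 110111011010010
  110 = 6
  111 = 7
  011 = 3
  010 = 2
  010 = 2
= 0o67322


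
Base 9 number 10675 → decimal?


Positional values (base 9):
  5 × 9^0 = 5 × 1 = 5
  7 × 9^1 = 7 × 9 = 63
  6 × 9^2 = 6 × 81 = 486
  0 × 9^3 = 0 × 729 = 0
  1 × 9^4 = 1 × 6561 = 6561
Sum = 5 + 63 + 486 + 0 + 6561
= 7115


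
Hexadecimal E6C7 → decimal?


Positional values:
Position 0: 7 × 16^0 = 7 × 1 = 7
Position 1: C × 16^1 = 12 × 16 = 192
Position 2: 6 × 16^2 = 6 × 256 = 1536
Position 3: E × 16^3 = 14 × 4096 = 57344
Sum = 7 + 192 + 1536 + 57344
= 59079


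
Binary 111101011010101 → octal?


Group into 3-bit groups: 111101011010101
  111 = 7
  101 = 5
  011 = 3
  010 = 2
  101 = 5
= 0o75325


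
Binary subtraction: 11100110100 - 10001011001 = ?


Align and subtract column by column (LSB to MSB, borrowing when needed):
  11100110100
- 10001011001
  -----------
  col 0: (0 - 0 borrow-in) - 1 → borrow from next column: (0+2) - 1 = 1, borrow out 1
  col 1: (0 - 1 borrow-in) - 0 → borrow from next column: (-1+2) - 0 = 1, borrow out 1
  col 2: (1 - 1 borrow-in) - 0 → 0 - 0 = 0, borrow out 0
  col 3: (0 - 0 borrow-in) - 1 → borrow from next column: (0+2) - 1 = 1, borrow out 1
  col 4: (1 - 1 borrow-in) - 1 → borrow from next column: (0+2) - 1 = 1, borrow out 1
  col 5: (1 - 1 borrow-in) - 0 → 0 - 0 = 0, borrow out 0
  col 6: (0 - 0 borrow-in) - 1 → borrow from next column: (0+2) - 1 = 1, borrow out 1
  col 7: (0 - 1 borrow-in) - 0 → borrow from next column: (-1+2) - 0 = 1, borrow out 1
  col 8: (1 - 1 borrow-in) - 0 → 0 - 0 = 0, borrow out 0
  col 9: (1 - 0 borrow-in) - 0 → 1 - 0 = 1, borrow out 0
  col 10: (1 - 0 borrow-in) - 1 → 1 - 1 = 0, borrow out 0
Reading bits MSB→LSB: 01011011011
Strip leading zeros: 1011011011
= 1011011011


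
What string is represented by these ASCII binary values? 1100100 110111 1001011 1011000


Codes (binary): 1100100 110111 1001011 1011000
Per-code ASCII lookup:
  1100100 = 100  (range 97-122: lowercase, 100 - 97 = 3) → 'd'
  110111 = 55  (range 48-57: digits, 55 - 48 = 7) → '7'
  1001011 = 75  (range 65-90: uppercase, 75 - 65 = 10) → 'K'
  1011000 = 88  (range 65-90: uppercase, 88 - 65 = 23) → 'X'
= 'd7KX'


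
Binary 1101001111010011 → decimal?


Positional values:
Bit 0: 1 × 2^0 = 1
Bit 1: 1 × 2^1 = 2
Bit 4: 1 × 2^4 = 16
Bit 6: 1 × 2^6 = 64
Bit 7: 1 × 2^7 = 128
Bit 8: 1 × 2^8 = 256
Bit 9: 1 × 2^9 = 512
Bit 12: 1 × 2^12 = 4096
Bit 14: 1 × 2^14 = 16384
Bit 15: 1 × 2^15 = 32768
Sum = 1 + 2 + 16 + 64 + 128 + 256 + 512 + 4096 + 16384 + 32768
= 54227


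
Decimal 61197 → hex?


Divide by 16 repeatedly:
61197 ÷ 16 = 3824 remainder 13 (D)
3824 ÷ 16 = 239 remainder 0 (0)
239 ÷ 16 = 14 remainder 15 (F)
14 ÷ 16 = 0 remainder 14 (E)
Reading remainders bottom-up:
= 0xEF0D


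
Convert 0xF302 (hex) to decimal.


Positional values:
Position 0: 2 × 16^0 = 2 × 1 = 2
Position 1: 0 × 16^1 = 0 × 16 = 0
Position 2: 3 × 16^2 = 3 × 256 = 768
Position 3: F × 16^3 = 15 × 4096 = 61440
Sum = 2 + 0 + 768 + 61440
= 62210


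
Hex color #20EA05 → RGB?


Hex: #20EA05
R = 20₁₆ = 32
G = EA₁₆ = 234
B = 05₁₆ = 5
= RGB(32, 234, 5)


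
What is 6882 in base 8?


Divide by 8 repeatedly:
6882 ÷ 8 = 860 remainder 2
860 ÷ 8 = 107 remainder 4
107 ÷ 8 = 13 remainder 3
13 ÷ 8 = 1 remainder 5
1 ÷ 8 = 0 remainder 1
Reading remainders bottom-up:
= 0o15342


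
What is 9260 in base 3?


Divide by 3 repeatedly:
9260 ÷ 3 = 3086 remainder 2
3086 ÷ 3 = 1028 remainder 2
1028 ÷ 3 = 342 remainder 2
342 ÷ 3 = 114 remainder 0
114 ÷ 3 = 38 remainder 0
38 ÷ 3 = 12 remainder 2
12 ÷ 3 = 4 remainder 0
4 ÷ 3 = 1 remainder 1
1 ÷ 3 = 0 remainder 1
Reading remainders bottom-up:
= 110200222


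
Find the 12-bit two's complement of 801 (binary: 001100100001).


Original: 001100100001
Step 1 - Invert all bits: 110011011110
Step 2 - Add 1: 110011011110 + 1
= 110011011111 (represents -801)


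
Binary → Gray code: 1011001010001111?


Binary: 1011001010001111
Gray code: G = B XOR (B >> 1)
B >> 1 = 0101100101000111
1011001010001111 XOR 0101100101000111:
  1 XOR 0 = 1
  0 XOR 1 = 1
  1 XOR 0 = 1
  1 XOR 1 = 0
  0 XOR 1 = 1
  0 XOR 0 = 0
  1 XOR 0 = 1
  0 XOR 1 = 1
  1 XOR 0 = 1
  0 XOR 1 = 1
  0 XOR 0 = 0
  0 XOR 0 = 0
  1 XOR 0 = 1
  1 XOR 1 = 0
  1 XOR 1 = 0
  1 XOR 1 = 0
= 1110101111001000


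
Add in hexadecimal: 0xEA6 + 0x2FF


Align and add column by column (LSB to MSB, each column mod 16 with carry):
  0EA6
+ 02FF
  ----
  col 0: 6(6) + F(15) + 0 (carry in) = 21 → 5(5), carry out 1
  col 1: A(10) + F(15) + 1 (carry in) = 26 → A(10), carry out 1
  col 2: E(14) + 2(2) + 1 (carry in) = 17 → 1(1), carry out 1
  col 3: 0(0) + 0(0) + 1 (carry in) = 1 → 1(1), carry out 0
Reading digits MSB→LSB: 11A5
Strip leading zeros: 11A5
= 0x11A5


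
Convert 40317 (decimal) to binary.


Divide by 2 repeatedly:
40317 ÷ 2 = 20158 remainder 1
20158 ÷ 2 = 10079 remainder 0
10079 ÷ 2 = 5039 remainder 1
5039 ÷ 2 = 2519 remainder 1
2519 ÷ 2 = 1259 remainder 1
1259 ÷ 2 = 629 remainder 1
629 ÷ 2 = 314 remainder 1
314 ÷ 2 = 157 remainder 0
157 ÷ 2 = 78 remainder 1
78 ÷ 2 = 39 remainder 0
39 ÷ 2 = 19 remainder 1
19 ÷ 2 = 9 remainder 1
9 ÷ 2 = 4 remainder 1
4 ÷ 2 = 2 remainder 0
2 ÷ 2 = 1 remainder 0
1 ÷ 2 = 0 remainder 1
Reading remainders bottom-up:
= 1001110101111101


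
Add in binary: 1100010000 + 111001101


Align and add column by column (LSB to MSB, carry propagating):
  01100010000
+ 00111001101
  -----------
  col 0: 0 + 1 + 0 (carry in) = 1 → bit 1, carry out 0
  col 1: 0 + 0 + 0 (carry in) = 0 → bit 0, carry out 0
  col 2: 0 + 1 + 0 (carry in) = 1 → bit 1, carry out 0
  col 3: 0 + 1 + 0 (carry in) = 1 → bit 1, carry out 0
  col 4: 1 + 0 + 0 (carry in) = 1 → bit 1, carry out 0
  col 5: 0 + 0 + 0 (carry in) = 0 → bit 0, carry out 0
  col 6: 0 + 1 + 0 (carry in) = 1 → bit 1, carry out 0
  col 7: 0 + 1 + 0 (carry in) = 1 → bit 1, carry out 0
  col 8: 1 + 1 + 0 (carry in) = 2 → bit 0, carry out 1
  col 9: 1 + 0 + 1 (carry in) = 2 → bit 0, carry out 1
  col 10: 0 + 0 + 1 (carry in) = 1 → bit 1, carry out 0
Reading bits MSB→LSB: 10011011101
Strip leading zeros: 10011011101
= 10011011101
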